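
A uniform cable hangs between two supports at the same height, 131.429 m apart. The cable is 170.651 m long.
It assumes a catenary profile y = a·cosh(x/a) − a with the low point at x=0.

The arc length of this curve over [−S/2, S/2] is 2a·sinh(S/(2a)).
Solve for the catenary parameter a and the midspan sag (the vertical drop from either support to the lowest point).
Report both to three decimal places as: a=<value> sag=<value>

a=51.172 sag=48.322

seed: a₀ = √(S³/(24(L−S))) = √(131.429³/(24·39.222)) = 49.109591
iter 1: u=1.338119  f(a)=+3.665e+00  f'(a)=-1.902e+00  a ← 49.109591 − (+3.665e+00/-1.902e+00) = 51.036241
iter 2: u=1.287605  f(a)=+2.267e-01  f'(a)=-1.674e+00  a ← 51.036241 − (+2.267e-01/-1.674e+00) = 51.171710
iter 3: u=1.284196  f(a)=+9.941e-04  f'(a)=-1.659e+00  a ← 51.171710 − (+9.941e-04/-1.659e+00) = 51.172310
iter 4: u=1.284181  f(a)=+1.930e-08  f'(a)=-1.659e+00  a ← 51.172310 − (+1.930e-08/-1.659e+00) = 51.172310
iter 5: u=1.284181  f(a)=-2.842e-14  f'(a)=-1.659e+00  a ← 51.172310 − (-2.842e-14/-1.659e+00) = 51.172310
converged: |Δa| < 1e-12 after 5 iterations
sag = a·(cosh(S/(2a)) − 1) = 51.172310·(cosh(1.284181) − 1) = 48.321641
T_max/T_min = cosh(S/(2a)) = 1.944293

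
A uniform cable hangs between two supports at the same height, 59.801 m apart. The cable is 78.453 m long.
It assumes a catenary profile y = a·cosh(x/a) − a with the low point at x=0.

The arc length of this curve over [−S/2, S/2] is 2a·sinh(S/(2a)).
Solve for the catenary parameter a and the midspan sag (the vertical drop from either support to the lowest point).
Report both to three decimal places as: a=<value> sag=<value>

a=22.814 sag=22.564

seed: a₀ = √(S³/(24(L−S))) = √(59.801³/(24·18.652)) = 21.857191
iter 1: u=1.367994  f(a)=+1.825e+00  f'(a)=-2.048e+00  a ← 21.857191 − (+1.825e+00/-2.048e+00) = 22.748257
iter 2: u=1.314408  f(a)=+1.175e-01  f'(a)=-1.792e+00  a ← 22.748257 − (+1.175e-01/-1.792e+00) = 22.813845
iter 3: u=1.310630  f(a)=+5.618e-04  f'(a)=-1.775e+00  a ← 22.813845 − (+5.618e-04/-1.775e+00) = 22.814162
iter 4: u=1.310611  f(a)=+1.297e-08  f'(a)=-1.775e+00  a ← 22.814162 − (+1.297e-08/-1.775e+00) = 22.814162
iter 5: u=1.310611  f(a)=+0.000e+00  f'(a)=-1.775e+00  a ← 22.814162 − (+0.000e+00/-1.775e+00) = 22.814162
converged: |Δa| < 1e-12 after 5 iterations
sag = a·(cosh(S/(2a)) − 1) = 22.814162·(cosh(1.310611) − 1) = 22.564294
T_max/T_min = cosh(S/(2a)) = 1.989048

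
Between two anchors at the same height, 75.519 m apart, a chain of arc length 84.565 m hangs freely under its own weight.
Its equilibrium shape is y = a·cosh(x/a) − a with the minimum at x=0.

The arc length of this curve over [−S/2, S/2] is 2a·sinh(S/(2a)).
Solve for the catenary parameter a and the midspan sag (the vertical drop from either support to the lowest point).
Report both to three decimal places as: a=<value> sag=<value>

a=45.319 sag=16.662

seed: a₀ = √(S³/(24(L−S))) = √(75.519³/(24·9.046)) = 44.540023
iter 1: u=0.847766  f(a)=+3.307e-01  f'(a)=-4.361e-01  a ← 44.540023 − (+3.307e-01/-4.361e-01) = 45.298225
iter 2: u=0.833576  f(a)=+8.633e-03  f'(a)=-4.136e-01  a ← 45.298225 − (+8.633e-03/-4.136e-01) = 45.319096
iter 3: u=0.833192  f(a)=+6.233e-06  f'(a)=-4.130e-01  a ← 45.319096 − (+6.233e-06/-4.130e-01) = 45.319111
iter 4: u=0.833192  f(a)=+3.268e-12  f'(a)=-4.130e-01  a ← 45.319111 − (+3.268e-12/-4.130e-01) = 45.319111
converged: |Δa| < 1e-12 after 4 iterations
sag = a·(cosh(S/(2a)) − 1) = 45.319111·(cosh(0.833192) − 1) = 16.661786
T_max/T_min = cosh(S/(2a)) = 1.367655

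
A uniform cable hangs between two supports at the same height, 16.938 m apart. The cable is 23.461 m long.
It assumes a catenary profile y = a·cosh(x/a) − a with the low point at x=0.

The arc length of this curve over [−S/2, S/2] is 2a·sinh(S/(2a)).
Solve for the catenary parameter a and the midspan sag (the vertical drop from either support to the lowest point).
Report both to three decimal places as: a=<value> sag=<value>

seed: a₀ = √(S³/(24(L−S))) = √(16.938³/(24·6.523)) = 5.571394
iter 1: u=1.520086  f(a)=+7.964e-01  f'(a)=-2.929e+00  a ← 5.571394 − (+7.964e-01/-2.929e+00) = 5.843284
iter 2: u=1.449356  f(a)=+6.201e-02  f'(a)=-2.489e+00  a ← 5.843284 − (+6.201e-02/-2.489e+00) = 5.868196
iter 3: u=1.443203  f(a)=+4.461e-04  f'(a)=-2.454e+00  a ← 5.868196 − (+4.461e-04/-2.454e+00) = 5.868377
iter 4: u=1.443159  f(a)=+2.346e-08  f'(a)=-2.453e+00  a ← 5.868377 − (+2.346e-08/-2.453e+00) = 5.868377
iter 5: u=1.443159  f(a)=+0.000e+00  f'(a)=-2.453e+00  a ← 5.868377 − (+0.000e+00/-2.453e+00) = 5.868377
converged: |Δa| < 1e-12 after 5 iterations
sag = a·(cosh(S/(2a)) − 1) = 5.868377·(cosh(1.443159) − 1) = 7.248119
T_max/T_min = cosh(S/(2a)) = 2.235115

a=5.868 sag=7.248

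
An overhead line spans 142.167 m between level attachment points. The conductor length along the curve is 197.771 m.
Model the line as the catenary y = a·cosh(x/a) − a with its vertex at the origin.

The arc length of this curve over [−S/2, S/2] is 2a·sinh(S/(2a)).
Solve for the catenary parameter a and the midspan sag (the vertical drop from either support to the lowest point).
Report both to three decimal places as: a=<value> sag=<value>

seed: a₀ = √(S³/(24(L−S))) = √(142.167³/(24·55.604)) = 46.402306
iter 1: u=1.531896  f(a)=+6.901e+00  f'(a)=-3.008e+00  a ← 46.402306 − (+6.901e+00/-3.008e+00) = 48.696320
iter 2: u=1.459730  f(a)=+5.448e-01  f'(a)=-2.550e+00  a ← 48.696320 − (+5.448e-01/-2.550e+00) = 48.909916
iter 3: u=1.453356  f(a)=+4.038e-03  f'(a)=-2.513e+00  a ← 48.909916 − (+4.038e-03/-2.513e+00) = 48.911523
iter 4: u=1.453308  f(a)=+2.254e-07  f'(a)=-2.512e+00  a ← 48.911523 − (+2.254e-07/-2.512e+00) = 48.911523
iter 5: u=1.453308  f(a)=+0.000e+00  f'(a)=-2.512e+00  a ← 48.911523 − (+0.000e+00/-2.512e+00) = 48.911523
converged: |Δa| < 1e-12 after 5 iterations
sag = a·(cosh(S/(2a)) − 1) = 48.911523·(cosh(1.453308) − 1) = 61.409278
T_max/T_min = cosh(S/(2a)) = 2.255518

a=48.912 sag=61.409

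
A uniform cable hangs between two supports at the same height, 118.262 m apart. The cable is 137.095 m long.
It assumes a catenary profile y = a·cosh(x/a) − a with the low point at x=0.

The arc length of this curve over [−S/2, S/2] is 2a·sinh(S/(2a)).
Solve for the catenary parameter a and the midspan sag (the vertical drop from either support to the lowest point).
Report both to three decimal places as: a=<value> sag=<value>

seed: a₀ = √(S³/(24(L−S))) = √(118.262³/(24·18.833)) = 60.492628
iter 1: u=0.977491  f(a)=+9.205e-01  f'(a)=-6.842e-01  a ← 60.492628 − (+9.205e-01/-6.842e-01) = 61.837935
iter 2: u=0.956225  f(a)=+3.160e-02  f'(a)=-6.380e-01  a ← 61.837935 − (+3.160e-02/-6.380e-01) = 61.887470
iter 3: u=0.955460  f(a)=+4.018e-05  f'(a)=-6.363e-01  a ← 61.887470 − (+4.018e-05/-6.363e-01) = 61.887534
iter 4: u=0.955459  f(a)=+6.511e-11  f'(a)=-6.363e-01  a ← 61.887534 − (+6.511e-11/-6.363e-01) = 61.887534
iter 5: u=0.955459  f(a)=+2.842e-14  f'(a)=-6.363e-01  a ← 61.887534 − (+2.842e-14/-6.363e-01) = 61.887534
converged: |Δa| < 1e-12 after 5 iterations
sag = a·(cosh(S/(2a)) − 1) = 61.887534·(cosh(0.955459) − 1) = 30.464113
T_max/T_min = cosh(S/(2a)) = 1.492250

a=61.888 sag=30.464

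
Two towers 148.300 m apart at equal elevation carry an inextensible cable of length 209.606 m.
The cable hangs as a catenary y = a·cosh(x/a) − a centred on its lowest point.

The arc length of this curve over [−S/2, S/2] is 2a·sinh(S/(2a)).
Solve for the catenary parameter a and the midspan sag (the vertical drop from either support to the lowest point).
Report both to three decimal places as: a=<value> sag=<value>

seed: a₀ = √(S³/(24(L−S))) = √(148.300³/(24·61.306)) = 47.081969
iter 1: u=1.574913  f(a)=+8.068e+00  f'(a)=-3.310e+00  a ← 47.081969 − (+8.068e+00/-3.310e+00) = 49.519320
iter 2: u=1.497395  f(a)=+6.688e-01  f'(a)=-2.782e+00  a ← 49.519320 − (+6.688e-01/-2.782e+00) = 49.759727
iter 3: u=1.490161  f(a)=+5.515e-03  f'(a)=-2.736e+00  a ← 49.759727 − (+5.515e-03/-2.736e+00) = 49.761742
iter 4: u=1.490101  f(a)=+3.817e-07  f'(a)=-2.736e+00  a ← 49.761742 − (+3.817e-07/-2.736e+00) = 49.761742
iter 5: u=1.490101  f(a)=+5.684e-14  f'(a)=-2.736e+00  a ← 49.761742 − (+5.684e-14/-2.736e+00) = 49.761742
converged: |Δa| < 1e-12 after 5 iterations
sag = a·(cosh(S/(2a)) − 1) = 49.761742·(cosh(1.490101) − 1) = 66.255066
T_max/T_min = cosh(S/(2a)) = 2.331446

a=49.762 sag=66.255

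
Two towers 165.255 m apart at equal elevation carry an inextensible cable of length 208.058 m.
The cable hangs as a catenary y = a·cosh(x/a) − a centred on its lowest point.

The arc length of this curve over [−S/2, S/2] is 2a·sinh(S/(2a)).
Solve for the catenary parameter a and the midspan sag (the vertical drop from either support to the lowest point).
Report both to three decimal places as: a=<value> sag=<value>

a=68.716 sag=55.959

seed: a₀ = √(S³/(24(L−S))) = √(165.255³/(24·42.803)) = 66.281021
iter 1: u=1.246624  f(a)=+3.452e+00  f'(a)=-1.504e+00  a ← 66.281021 − (+3.452e+00/-1.504e+00) = 68.576425
iter 2: u=1.204897  f(a)=+1.874e-01  f'(a)=-1.344e+00  a ← 68.576425 − (+1.874e-01/-1.344e+00) = 68.715820
iter 3: u=1.202452  f(a)=+6.227e-04  f'(a)=-1.336e+00  a ← 68.715820 − (+6.227e-04/-1.336e+00) = 68.716286
iter 4: u=1.202444  f(a)=+6.925e-09  f'(a)=-1.336e+00  a ← 68.716286 − (+6.925e-09/-1.336e+00) = 68.716286
iter 5: u=1.202444  f(a)=+5.684e-14  f'(a)=-1.336e+00  a ← 68.716286 − (+5.684e-14/-1.336e+00) = 68.716286
converged: |Δa| < 1e-12 after 5 iterations
sag = a·(cosh(S/(2a)) − 1) = 68.716286·(cosh(1.202444) − 1) = 55.959136
T_max/T_min = cosh(S/(2a)) = 1.814350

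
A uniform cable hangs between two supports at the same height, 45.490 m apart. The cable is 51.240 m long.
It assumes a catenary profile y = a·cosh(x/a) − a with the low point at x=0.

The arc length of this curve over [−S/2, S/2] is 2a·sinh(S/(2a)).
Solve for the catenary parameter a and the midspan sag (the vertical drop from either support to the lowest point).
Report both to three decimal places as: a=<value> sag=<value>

a=26.599 sag=10.332

seed: a₀ = √(S³/(24(L−S))) = √(45.490³/(24·5.750)) = 26.117666
iter 1: u=0.870866  f(a)=+2.220e-01  f'(a)=-4.746e-01  a ← 26.117666 − (+2.220e-01/-4.746e-01) = 26.585448
iter 2: u=0.855543  f(a)=+6.105e-03  f'(a)=-4.488e-01  a ← 26.585448 − (+6.105e-03/-4.488e-01) = 26.599050
iter 3: u=0.855106  f(a)=+4.906e-06  f'(a)=-4.481e-01  a ← 26.599050 − (+4.906e-06/-4.481e-01) = 26.599061
iter 4: u=0.855105  f(a)=+3.169e-12  f'(a)=-4.481e-01  a ← 26.599061 − (+3.169e-12/-4.481e-01) = 26.599061
converged: |Δa| < 1e-12 after 4 iterations
sag = a·(cosh(S/(2a)) − 1) = 26.599061·(cosh(0.855105) − 1) = 10.331881
T_max/T_min = cosh(S/(2a)) = 1.388430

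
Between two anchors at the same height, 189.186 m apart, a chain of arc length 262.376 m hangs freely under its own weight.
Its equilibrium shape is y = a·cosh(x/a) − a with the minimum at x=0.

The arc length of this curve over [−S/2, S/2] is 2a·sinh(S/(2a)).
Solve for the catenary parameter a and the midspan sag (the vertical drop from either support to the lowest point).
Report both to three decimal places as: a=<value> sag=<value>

seed: a₀ = √(S³/(24(L−S))) = √(189.186³/(24·73.190)) = 62.087189
iter 1: u=1.523551  f(a)=+8.979e+00  f'(a)=-2.952e+00  a ← 62.087189 − (+8.979e+00/-2.952e+00) = 65.128693
iter 2: u=1.452401  f(a)=+7.020e-01  f'(a)=-2.507e+00  a ← 65.128693 − (+7.020e-01/-2.507e+00) = 65.408689
iter 3: u=1.446184  f(a)=+5.095e-03  f'(a)=-2.471e+00  a ← 65.408689 − (+5.095e-03/-2.471e+00) = 65.410751
iter 4: u=1.446138  f(a)=+2.726e-07  f'(a)=-2.471e+00  a ← 65.410751 − (+2.726e-07/-2.471e+00) = 65.410751
iter 5: u=1.446138  f(a)=+0.000e+00  f'(a)=-2.471e+00  a ← 65.410751 − (+0.000e+00/-2.471e+00) = 65.410751
converged: |Δa| < 1e-12 after 5 iterations
sag = a·(cosh(S/(2a)) − 1) = 65.410751·(cosh(1.446138) − 1) = 81.180032
T_max/T_min = cosh(S/(2a)) = 2.241081

a=65.411 sag=81.180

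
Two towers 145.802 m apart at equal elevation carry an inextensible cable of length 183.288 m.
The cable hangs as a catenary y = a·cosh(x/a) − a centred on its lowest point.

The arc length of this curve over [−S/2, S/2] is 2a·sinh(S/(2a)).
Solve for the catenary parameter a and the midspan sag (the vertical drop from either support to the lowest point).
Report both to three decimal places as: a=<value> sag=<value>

seed: a₀ = √(S³/(24(L−S))) = √(145.802³/(24·37.486)) = 58.695533
iter 1: u=1.242020  f(a)=+3.000e+00  f'(a)=-1.486e+00  a ← 58.695533 − (+3.000e+00/-1.486e+00) = 60.714917
iter 2: u=1.200710  f(a)=+1.618e-01  f'(a)=-1.329e+00  a ← 60.714917 − (+1.618e-01/-1.329e+00) = 60.836616
iter 3: u=1.198308  f(a)=+5.297e-04  f'(a)=-1.321e+00  a ← 60.836616 − (+5.297e-04/-1.321e+00) = 60.837017
iter 4: u=1.198300  f(a)=+5.722e-09  f'(a)=-1.321e+00  a ← 60.837017 − (+5.722e-09/-1.321e+00) = 60.837017
iter 5: u=1.198300  f(a)=-2.842e-14  f'(a)=-1.321e+00  a ← 60.837017 − (-2.842e-14/-1.321e+00) = 60.837017
converged: |Δa| < 1e-12 after 5 iterations
sag = a·(cosh(S/(2a)) − 1) = 60.837017·(cosh(1.198300) − 1) = 49.161916
T_max/T_min = cosh(S/(2a)) = 1.808092

a=60.837 sag=49.162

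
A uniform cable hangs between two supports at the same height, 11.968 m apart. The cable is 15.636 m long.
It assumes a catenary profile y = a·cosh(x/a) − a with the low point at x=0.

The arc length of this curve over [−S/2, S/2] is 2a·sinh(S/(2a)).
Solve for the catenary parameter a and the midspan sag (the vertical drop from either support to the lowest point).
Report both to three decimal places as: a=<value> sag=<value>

a=4.603 sag=4.470

seed: a₀ = √(S³/(24(L−S))) = √(11.968³/(24·3.668)) = 4.412778
iter 1: u=1.356062  f(a)=+3.524e-01  f'(a)=-1.989e+00  a ← 4.412778 − (+3.524e-01/-1.989e+00) = 4.589961
iter 2: u=1.303715  f(a)=+2.234e-02  f'(a)=-1.744e+00  a ← 4.589961 − (+2.234e-02/-1.744e+00) = 4.602768
iter 3: u=1.300087  f(a)=+1.032e-04  f'(a)=-1.728e+00  a ← 4.602768 − (+1.032e-04/-1.728e+00) = 4.602828
iter 4: u=1.300070  f(a)=+2.223e-09  f'(a)=-1.728e+00  a ← 4.602828 − (+2.223e-09/-1.728e+00) = 4.602828
iter 5: u=1.300070  f(a)=-1.776e-15  f'(a)=-1.728e+00  a ← 4.602828 − (-1.776e-15/-1.728e+00) = 4.602828
converged: |Δa| < 1e-12 after 5 iterations
sag = a·(cosh(S/(2a)) − 1) = 4.602828·(cosh(1.300070) − 1) = 4.469501
T_max/T_min = cosh(S/(2a)) = 1.971034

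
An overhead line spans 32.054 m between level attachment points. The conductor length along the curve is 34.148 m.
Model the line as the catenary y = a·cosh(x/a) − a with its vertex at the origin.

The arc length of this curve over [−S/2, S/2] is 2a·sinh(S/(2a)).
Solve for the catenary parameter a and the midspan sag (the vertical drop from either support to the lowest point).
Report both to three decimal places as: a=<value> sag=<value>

seed: a₀ = √(S³/(24(L−S))) = √(32.054³/(24·2.094)) = 25.599377
iter 1: u=0.626070  f(a)=+4.142e-02  f'(a)=-1.701e-01  a ← 25.599377 − (+4.142e-02/-1.701e-01) = 25.842901
iter 2: u=0.620170  f(a)=+5.985e-04  f'(a)=-1.652e-01  a ← 25.842901 − (+5.985e-04/-1.652e-01) = 25.846524
iter 3: u=0.620083  f(a)=+1.290e-07  f'(a)=-1.651e-01  a ← 25.846524 − (+1.290e-07/-1.651e-01) = 25.846525
iter 4: u=0.620083  f(a)=+7.105e-15  f'(a)=-1.651e-01  a ← 25.846525 − (+7.105e-15/-1.651e-01) = 25.846525
converged: |Δa| < 1e-12 after 4 iterations
sag = a·(cosh(S/(2a)) − 1) = 25.846525·(cosh(0.620083) − 1) = 5.130310
T_max/T_min = cosh(S/(2a)) = 1.198491

a=25.847 sag=5.130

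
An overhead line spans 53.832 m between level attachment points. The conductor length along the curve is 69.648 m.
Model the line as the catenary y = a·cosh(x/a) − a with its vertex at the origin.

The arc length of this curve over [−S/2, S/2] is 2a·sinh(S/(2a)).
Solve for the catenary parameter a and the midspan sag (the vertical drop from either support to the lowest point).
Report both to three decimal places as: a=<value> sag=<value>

a=21.112 sag=19.612

seed: a₀ = √(S³/(24(L−S))) = √(53.832³/(24·15.816)) = 20.272477
iter 1: u=1.327711  f(a)=+1.454e+00  f'(a)=-1.853e+00  a ← 20.272477 − (+1.454e+00/-1.853e+00) = 21.057027
iter 2: u=1.278243  f(a)=+8.867e-02  f'(a)=-1.634e+00  a ← 21.057027 − (+8.867e-02/-1.634e+00) = 21.111306
iter 3: u=1.274957  f(a)=+3.771e-04  f'(a)=-1.620e+00  a ← 21.111306 − (+3.771e-04/-1.620e+00) = 21.111539
iter 4: u=1.274943  f(a)=+6.885e-09  f'(a)=-1.620e+00  a ← 21.111539 − (+6.885e-09/-1.620e+00) = 21.111539
iter 5: u=1.274943  f(a)=-1.421e-14  f'(a)=-1.620e+00  a ← 21.111539 − (-1.421e-14/-1.620e+00) = 21.111539
converged: |Δa| < 1e-12 after 5 iterations
sag = a·(cosh(S/(2a)) − 1) = 21.111539·(cosh(1.274943) − 1) = 19.612018
T_max/T_min = cosh(S/(2a)) = 1.928971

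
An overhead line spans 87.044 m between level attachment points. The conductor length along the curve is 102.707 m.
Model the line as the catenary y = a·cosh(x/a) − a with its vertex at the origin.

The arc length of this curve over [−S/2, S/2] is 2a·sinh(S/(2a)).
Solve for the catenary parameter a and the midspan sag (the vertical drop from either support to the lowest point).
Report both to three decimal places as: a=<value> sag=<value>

seed: a₀ = √(S³/(24(L−S))) = √(87.044³/(24·15.663)) = 41.885641
iter 1: u=1.039067  f(a)=+8.676e-01  f'(a)=-8.318e-01  a ← 41.885641 − (+8.676e-01/-8.318e-01) = 42.928660
iter 2: u=1.013822  f(a)=+3.346e-02  f'(a)=-7.688e-01  a ← 42.928660 − (+3.346e-02/-7.688e-01) = 42.972189
iter 3: u=1.012795  f(a)=+5.421e-05  f'(a)=-7.663e-01  a ← 42.972189 − (+5.421e-05/-7.663e-01) = 42.972260
iter 4: u=1.012793  f(a)=+1.428e-10  f'(a)=-7.663e-01  a ← 42.972260 − (+1.428e-10/-7.663e-01) = 42.972260
iter 5: u=1.012793  f(a)=-2.842e-14  f'(a)=-7.663e-01  a ← 42.972260 − (-2.842e-14/-7.663e-01) = 42.972260
converged: |Δa| < 1e-12 after 5 iterations
sag = a·(cosh(S/(2a)) − 1) = 42.972260·(cosh(1.012793) − 1) = 23.988901
T_max/T_min = cosh(S/(2a)) = 1.558242

a=42.972 sag=23.989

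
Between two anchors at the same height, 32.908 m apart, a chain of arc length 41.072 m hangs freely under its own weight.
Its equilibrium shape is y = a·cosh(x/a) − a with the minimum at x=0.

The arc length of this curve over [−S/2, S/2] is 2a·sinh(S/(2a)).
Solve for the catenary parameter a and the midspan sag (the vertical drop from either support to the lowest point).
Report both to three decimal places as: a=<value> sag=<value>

a=13.962 sag=10.871

seed: a₀ = √(S³/(24(L−S))) = √(32.908³/(24·8.164)) = 13.486371
iter 1: u=1.220046  f(a)=+6.296e-01  f'(a)=-1.401e+00  a ← 13.486371 − (+6.296e-01/-1.401e+00) = 13.935837
iter 2: u=1.180697  f(a)=+3.284e-02  f'(a)=-1.258e+00  a ← 13.935837 − (+3.284e-02/-1.258e+00) = 13.961943
iter 3: u=1.178489  f(a)=+1.003e-04  f'(a)=-1.250e+00  a ← 13.961943 − (+1.003e-04/-1.250e+00) = 13.962024
iter 4: u=1.178482  f(a)=+9.408e-10  f'(a)=-1.250e+00  a ← 13.962024 − (+9.408e-10/-1.250e+00) = 13.962024
iter 5: u=1.178482  f(a)=+0.000e+00  f'(a)=-1.250e+00  a ← 13.962024 − (+0.000e+00/-1.250e+00) = 13.962024
converged: |Δa| < 1e-12 after 5 iterations
sag = a·(cosh(S/(2a)) − 1) = 13.962024·(cosh(1.178482) − 1) = 10.870725
T_max/T_min = cosh(S/(2a)) = 1.778592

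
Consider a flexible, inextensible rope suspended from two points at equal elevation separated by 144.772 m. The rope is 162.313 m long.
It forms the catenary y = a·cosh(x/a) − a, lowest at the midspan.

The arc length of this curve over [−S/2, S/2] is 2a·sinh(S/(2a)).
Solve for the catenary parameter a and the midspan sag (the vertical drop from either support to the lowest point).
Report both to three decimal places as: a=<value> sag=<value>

seed: a₀ = √(S³/(24(L−S))) = √(144.772³/(24·17.541)) = 84.897337
iter 1: u=0.852630  f(a)=+6.487e-01  f'(a)=-4.441e-01  a ← 84.897337 − (+6.487e-01/-4.441e-01) = 86.358275
iter 2: u=0.838206  f(a)=+1.712e-02  f'(a)=-4.209e-01  a ← 86.358275 − (+1.712e-02/-4.209e-01) = 86.398961
iter 3: u=0.837811  f(a)=+1.265e-05  f'(a)=-4.203e-01  a ← 86.398961 − (+1.265e-05/-4.203e-01) = 86.398991
iter 4: u=0.837811  f(a)=+6.906e-12  f'(a)=-4.203e-01  a ← 86.398991 − (+6.906e-12/-4.203e-01) = 86.398991
converged: |Δa| < 1e-12 after 4 iterations
sag = a·(cosh(S/(2a)) − 1) = 86.398991·(cosh(0.837811) − 1) = 32.138611
T_max/T_min = cosh(S/(2a)) = 1.371979

a=86.399 sag=32.139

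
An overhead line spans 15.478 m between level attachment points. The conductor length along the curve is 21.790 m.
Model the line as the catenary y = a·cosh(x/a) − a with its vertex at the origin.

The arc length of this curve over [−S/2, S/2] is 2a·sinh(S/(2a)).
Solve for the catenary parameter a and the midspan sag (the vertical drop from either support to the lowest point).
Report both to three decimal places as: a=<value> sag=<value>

a=5.226 sag=6.858

seed: a₀ = √(S³/(24(L−S))) = √(15.478³/(24·6.312)) = 4.947470
iter 1: u=1.564234  f(a)=+8.188e-01  f'(a)=-3.233e+00  a ← 4.947470 − (+8.188e-01/-3.233e+00) = 5.200720
iter 2: u=1.488063  f(a)=+6.707e-02  f'(a)=-2.723e+00  a ← 5.200720 − (+6.707e-02/-2.723e+00) = 5.225348
iter 3: u=1.481050  f(a)=+5.387e-04  f'(a)=-2.680e+00  a ← 5.225348 − (+5.387e-04/-2.680e+00) = 5.225549
iter 4: u=1.480993  f(a)=+3.537e-08  f'(a)=-2.679e+00  a ← 5.225549 − (+3.537e-08/-2.679e+00) = 5.225549
iter 5: u=1.480993  f(a)=+0.000e+00  f'(a)=-2.679e+00  a ← 5.225549 − (+0.000e+00/-2.679e+00) = 5.225549
converged: |Δa| < 1e-12 after 5 iterations
sag = a·(cosh(S/(2a)) − 1) = 5.225549·(cosh(1.480993) − 1) = 6.857802
T_max/T_min = cosh(S/(2a)) = 2.312360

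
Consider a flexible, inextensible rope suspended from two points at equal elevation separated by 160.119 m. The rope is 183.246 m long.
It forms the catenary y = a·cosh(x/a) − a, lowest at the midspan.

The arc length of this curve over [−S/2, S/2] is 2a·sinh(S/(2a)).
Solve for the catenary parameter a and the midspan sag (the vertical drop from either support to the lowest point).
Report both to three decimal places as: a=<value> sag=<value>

seed: a₀ = √(S³/(24(L−S))) = √(160.119³/(24·23.127)) = 86.000115
iter 1: u=0.930923  f(a)=+1.023e+00  f'(a)=-5.859e-01  a ← 86.000115 − (+1.023e+00/-5.859e-01) = 87.746182
iter 2: u=0.912399  f(a)=+3.199e-02  f'(a)=-5.498e-01  a ← 87.746182 − (+3.199e-02/-5.498e-01) = 87.804362
iter 3: u=0.911794  f(a)=+3.351e-05  f'(a)=-5.486e-01  a ← 87.804362 − (+3.351e-05/-5.486e-01) = 87.804423
iter 4: u=0.911793  f(a)=+3.683e-11  f'(a)=-5.486e-01  a ← 87.804423 − (+3.683e-11/-5.486e-01) = 87.804423
converged: |Δa| < 1e-12 after 4 iterations
sag = a·(cosh(S/(2a)) − 1) = 87.804423·(cosh(0.911793) − 1) = 39.098654
T_max/T_min = cosh(S/(2a)) = 1.445293

a=87.804 sag=39.099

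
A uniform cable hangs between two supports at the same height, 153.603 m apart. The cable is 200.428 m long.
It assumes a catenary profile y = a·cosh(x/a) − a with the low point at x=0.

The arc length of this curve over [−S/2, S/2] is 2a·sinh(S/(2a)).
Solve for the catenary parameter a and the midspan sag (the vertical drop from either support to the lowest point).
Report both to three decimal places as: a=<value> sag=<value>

a=59.221 sag=57.183

seed: a₀ = √(S³/(24(L−S))) = √(153.603³/(24·46.825)) = 56.787799
iter 1: u=1.352430  f(a)=+4.474e+00  f'(a)=-1.971e+00  a ← 56.787799 − (+4.474e+00/-1.971e+00) = 59.057349
iter 2: u=1.300456  f(a)=+2.822e-01  f'(a)=-1.730e+00  a ← 59.057349 − (+2.822e-01/-1.730e+00) = 59.220487
iter 3: u=1.296874  f(a)=+1.290e-03  f'(a)=-1.714e+00  a ← 59.220487 − (+1.290e-03/-1.714e+00) = 59.221239
iter 4: u=1.296857  f(a)=+2.721e-08  f'(a)=-1.714e+00  a ← 59.221239 − (+2.721e-08/-1.714e+00) = 59.221239
iter 5: u=1.296857  f(a)=+2.842e-14  f'(a)=-1.714e+00  a ← 59.221239 − (+2.842e-14/-1.714e+00) = 59.221239
converged: |Δa| < 1e-12 after 5 iterations
sag = a·(cosh(S/(2a)) − 1) = 59.221239·(cosh(1.296857) − 1) = 57.183232
T_max/T_min = cosh(S/(2a)) = 1.965587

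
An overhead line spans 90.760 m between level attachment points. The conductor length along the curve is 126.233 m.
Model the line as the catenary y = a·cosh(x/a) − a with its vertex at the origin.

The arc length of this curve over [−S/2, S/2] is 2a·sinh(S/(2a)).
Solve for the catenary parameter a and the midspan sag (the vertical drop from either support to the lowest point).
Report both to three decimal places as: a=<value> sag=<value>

a=31.235 sag=39.187

seed: a₀ = √(S³/(24(L−S))) = √(90.760³/(24·35.473)) = 29.633787
iter 1: u=1.531360  f(a)=+4.399e+00  f'(a)=-3.005e+00  a ← 29.633787 − (+4.399e+00/-3.005e+00) = 31.097951
iter 2: u=1.459260  f(a)=+3.471e-01  f'(a)=-2.548e+00  a ← 31.097951 − (+3.471e-01/-2.548e+00) = 31.234180
iter 3: u=1.452896  f(a)=+2.569e-03  f'(a)=-2.510e+00  a ← 31.234180 − (+2.569e-03/-2.510e+00) = 31.235204
iter 4: u=1.452848  f(a)=+1.430e-07  f'(a)=-2.510e+00  a ← 31.235204 − (+1.430e-07/-2.510e+00) = 31.235204
iter 5: u=1.452848  f(a)=+0.000e+00  f'(a)=-2.510e+00  a ← 31.235204 − (+0.000e+00/-2.510e+00) = 31.235204
converged: |Δa| < 1e-12 after 5 iterations
sag = a·(cosh(S/(2a)) − 1) = 31.235204·(cosh(1.452848) − 1) = 39.187311
T_max/T_min = cosh(S/(2a)) = 2.254588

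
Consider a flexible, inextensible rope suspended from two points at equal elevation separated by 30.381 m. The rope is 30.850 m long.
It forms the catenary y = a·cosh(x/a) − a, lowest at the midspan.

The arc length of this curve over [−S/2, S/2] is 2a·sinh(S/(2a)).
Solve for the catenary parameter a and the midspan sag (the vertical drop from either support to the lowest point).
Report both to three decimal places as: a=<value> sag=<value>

a=50.028 sag=2.324

seed: a₀ = √(S³/(24(L−S))) = √(30.381³/(24·0.469)) = 49.912699
iter 1: u=0.304341  f(a)=+2.177e-03  f'(a)=-1.897e-02  a ← 49.912699 − (+2.177e-03/-1.897e-02) = 50.027465
iter 2: u=0.303643  f(a)=+7.531e-06  f'(a)=-1.884e-02  a ← 50.027465 − (+7.531e-06/-1.884e-02) = 50.027865
iter 3: u=0.303641  f(a)=+9.083e-11  f'(a)=-1.884e-02  a ← 50.027865 − (+9.083e-11/-1.884e-02) = 50.027865
iter 4: u=0.303641  f(a)=+3.553e-15  f'(a)=-1.884e-02  a ← 50.027865 − (+3.553e-15/-1.884e-02) = 50.027865
converged: |Δa| < 1e-12 after 4 iterations
sag = a·(cosh(S/(2a)) − 1) = 50.027865·(cosh(0.303641) − 1) = 2.324001
T_max/T_min = cosh(S/(2a)) = 1.046454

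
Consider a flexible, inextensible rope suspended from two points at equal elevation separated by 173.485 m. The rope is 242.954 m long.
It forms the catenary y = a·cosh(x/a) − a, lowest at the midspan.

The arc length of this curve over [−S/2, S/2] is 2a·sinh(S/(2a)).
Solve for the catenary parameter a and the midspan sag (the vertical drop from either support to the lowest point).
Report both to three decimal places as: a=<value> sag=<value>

a=59.055 sag=76.016

seed: a₀ = √(S³/(24(L−S))) = √(173.485³/(24·69.469)) = 55.961810
iter 1: u=1.550030  f(a)=+8.839e+00  f'(a)=-3.133e+00  a ← 55.961810 − (+8.839e+00/-3.133e+00) = 58.783279
iter 2: u=1.475632  f(a)=+7.124e-01  f'(a)=-2.646e+00  a ← 58.783279 − (+7.124e-01/-2.646e+00) = 59.052499
iter 3: u=1.468905  f(a)=+5.525e-03  f'(a)=-2.605e+00  a ← 59.052499 − (+5.525e-03/-2.605e+00) = 59.054619
iter 4: u=1.468852  f(a)=+3.380e-07  f'(a)=-2.605e+00  a ← 59.054619 − (+3.380e-07/-2.605e+00) = 59.054620
iter 5: u=1.468852  f(a)=-2.842e-14  f'(a)=-2.605e+00  a ← 59.054620 − (-2.842e-14/-2.605e+00) = 59.054620
converged: |Δa| < 1e-12 after 5 iterations
sag = a·(cosh(S/(2a)) − 1) = 59.054620·(cosh(1.468852) − 1) = 76.016138
T_max/T_min = cosh(S/(2a)) = 2.287217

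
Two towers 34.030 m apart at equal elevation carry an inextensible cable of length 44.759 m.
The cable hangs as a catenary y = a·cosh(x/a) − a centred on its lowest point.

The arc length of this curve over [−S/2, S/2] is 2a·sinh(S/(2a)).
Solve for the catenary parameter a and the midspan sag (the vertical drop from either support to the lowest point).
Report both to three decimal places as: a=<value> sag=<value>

seed: a₀ = √(S³/(24(L−S))) = √(34.030³/(24·10.729)) = 12.371082
iter 1: u=1.375385  f(a)=+1.062e+00  f'(a)=-2.086e+00  a ← 12.371082 − (+1.062e+00/-2.086e+00) = 12.880153
iter 2: u=1.321025  f(a)=+6.905e-02  f'(a)=-1.822e+00  a ← 12.880153 − (+6.905e-02/-1.822e+00) = 12.918044
iter 3: u=1.317150  f(a)=+3.370e-04  f'(a)=-1.805e+00  a ← 12.918044 − (+3.370e-04/-1.805e+00) = 12.918231
iter 4: u=1.317131  f(a)=+8.115e-09  f'(a)=-1.805e+00  a ← 12.918231 − (+8.115e-09/-1.805e+00) = 12.918231
iter 5: u=1.317131  f(a)=+0.000e+00  f'(a)=-1.805e+00  a ← 12.918231 − (+0.000e+00/-1.805e+00) = 12.918231
converged: |Δa| < 1e-12 after 5 iterations
sag = a·(cosh(S/(2a)) − 1) = 12.918231·(cosh(1.317131) − 1) = 12.922100
T_max/T_min = cosh(S/(2a)) = 2.000299

a=12.918 sag=12.922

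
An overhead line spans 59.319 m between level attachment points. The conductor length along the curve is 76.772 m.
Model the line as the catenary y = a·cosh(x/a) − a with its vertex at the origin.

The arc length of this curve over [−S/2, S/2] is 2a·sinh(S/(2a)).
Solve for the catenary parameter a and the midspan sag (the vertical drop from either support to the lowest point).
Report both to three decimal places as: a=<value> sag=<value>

seed: a₀ = √(S³/(24(L−S))) = √(59.319³/(24·17.453)) = 22.322872
iter 1: u=1.328660  f(a)=+1.607e+00  f'(a)=-1.858e+00  a ← 22.322872 − (+1.607e+00/-1.858e+00) = 23.187851
iter 2: u=1.279097  f(a)=+9.812e-02  f'(a)=-1.637e+00  a ← 23.187851 − (+9.812e-02/-1.637e+00) = 23.247783
iter 3: u=1.275799  f(a)=+4.185e-04  f'(a)=-1.623e+00  a ← 23.247783 − (+4.185e-04/-1.623e+00) = 23.248041
iter 4: u=1.275785  f(a)=+7.683e-09  f'(a)=-1.623e+00  a ← 23.248041 − (+7.683e-09/-1.623e+00) = 23.248041
iter 5: u=1.275785  f(a)=-1.421e-14  f'(a)=-1.623e+00  a ← 23.248041 − (-1.421e-14/-1.623e+00) = 23.248041
converged: |Δa| < 1e-12 after 5 iterations
sag = a·(cosh(S/(2a)) − 1) = 23.248041·(cosh(1.275785) − 1) = 21.629085
T_max/T_min = cosh(S/(2a)) = 1.930362

a=23.248 sag=21.629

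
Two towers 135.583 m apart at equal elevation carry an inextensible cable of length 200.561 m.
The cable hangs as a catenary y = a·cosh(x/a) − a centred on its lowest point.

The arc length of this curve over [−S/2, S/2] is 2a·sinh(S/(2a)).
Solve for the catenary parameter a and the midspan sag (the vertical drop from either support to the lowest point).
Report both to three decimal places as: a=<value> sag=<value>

a=42.584 sag=66.364

seed: a₀ = √(S³/(24(L−S))) = √(135.583³/(24·64.978)) = 39.977816
iter 1: u=1.695728  f(a)=+1.001e+01  f'(a)=-4.287e+00  a ← 39.977816 − (+1.001e+01/-4.287e+00) = 42.312475
iter 2: u=1.602163  f(a)=+9.437e-01  f'(a)=-3.513e+00  a ← 42.312475 − (+9.437e-01/-3.513e+00) = 42.581081
iter 3: u=1.592057  f(a)=+1.032e-02  f'(a)=-3.437e+00  a ← 42.581081 − (+1.032e-02/-3.437e+00) = 42.584083
iter 4: u=1.591945  f(a)=+1.264e-06  f'(a)=-3.436e+00  a ← 42.584083 − (+1.264e-06/-3.436e+00) = 42.584083
iter 5: u=1.591945  f(a)=+2.842e-14  f'(a)=-3.436e+00  a ← 42.584083 − (+2.842e-14/-3.436e+00) = 42.584083
converged: |Δa| < 1e-12 after 5 iterations
sag = a·(cosh(S/(2a)) − 1) = 42.584083·(cosh(1.591945) − 1) = 66.363532
T_max/T_min = cosh(S/(2a)) = 2.558412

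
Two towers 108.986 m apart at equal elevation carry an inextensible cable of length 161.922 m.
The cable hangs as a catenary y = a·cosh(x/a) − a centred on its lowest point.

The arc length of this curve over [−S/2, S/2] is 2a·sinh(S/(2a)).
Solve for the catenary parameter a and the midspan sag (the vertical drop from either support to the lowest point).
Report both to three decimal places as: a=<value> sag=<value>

a=34.028 sag=53.794

seed: a₀ = √(S³/(24(L−S))) = √(108.986³/(24·52.936)) = 31.920882
iter 1: u=1.707127  f(a)=+8.271e+00  f'(a)=-4.389e+00  a ← 31.920882 − (+8.271e+00/-4.389e+00) = 33.805152
iter 2: u=1.611973  f(a)=+7.889e-01  f'(a)=-3.589e+00  a ← 33.805152 − (+7.889e-01/-3.589e+00) = 34.024988
iter 3: u=1.601558  f(a)=+8.849e-03  f'(a)=-3.509e+00  a ← 34.024988 − (+8.849e-03/-3.509e+00) = 34.027510
iter 4: u=1.601440  f(a)=+1.141e-06  f'(a)=-3.508e+00  a ← 34.027510 − (+1.141e-06/-3.508e+00) = 34.027510
iter 5: u=1.601440  f(a)=+0.000e+00  f'(a)=-3.508e+00  a ← 34.027510 − (+0.000e+00/-3.508e+00) = 34.027510
converged: |Δa| < 1e-12 after 5 iterations
sag = a·(cosh(S/(2a)) − 1) = 34.027510·(cosh(1.601440) − 1) = 53.793643
T_max/T_min = cosh(S/(2a)) = 2.580887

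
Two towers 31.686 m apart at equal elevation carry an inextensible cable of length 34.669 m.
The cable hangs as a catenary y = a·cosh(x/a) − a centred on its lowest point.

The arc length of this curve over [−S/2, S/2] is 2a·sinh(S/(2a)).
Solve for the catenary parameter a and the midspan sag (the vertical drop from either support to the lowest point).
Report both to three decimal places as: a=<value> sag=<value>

seed: a₀ = √(S³/(24(L−S))) = √(31.686³/(24·2.983)) = 21.079916
iter 1: u=0.751568  f(a)=+8.539e-02  f'(a)=-2.993e-01  a ← 21.079916 − (+8.539e-02/-2.993e-01) = 21.365187
iter 2: u=0.741533  f(a)=+1.764e-03  f'(a)=-2.871e-01  a ← 21.365187 − (+1.764e-03/-2.871e-01) = 21.371332
iter 3: u=0.741320  f(a)=+7.884e-07  f'(a)=-2.868e-01  a ← 21.371332 − (+7.884e-07/-2.868e-01) = 21.371335
iter 4: u=0.741320  f(a)=+1.492e-13  f'(a)=-2.868e-01  a ← 21.371335 − (+1.492e-13/-2.868e-01) = 21.371335
converged: |Δa| < 1e-12 after 4 iterations
sag = a·(cosh(S/(2a)) − 1) = 21.371335·(cosh(0.741320) − 1) = 6.146275
T_max/T_min = cosh(S/(2a)) = 1.287594

a=21.371 sag=6.146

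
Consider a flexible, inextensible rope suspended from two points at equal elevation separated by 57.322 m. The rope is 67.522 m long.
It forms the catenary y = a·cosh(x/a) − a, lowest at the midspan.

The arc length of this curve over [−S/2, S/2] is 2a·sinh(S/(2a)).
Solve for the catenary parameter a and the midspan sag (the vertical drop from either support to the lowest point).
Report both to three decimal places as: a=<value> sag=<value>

seed: a₀ = √(S³/(24(L−S))) = √(57.322³/(24·10.200)) = 27.738074
iter 1: u=1.033273  f(a)=+5.586e-01  f'(a)=-8.170e-01  a ← 27.738074 − (+5.586e-01/-8.170e-01) = 28.421714
iter 2: u=1.008419  f(a)=+2.132e-02  f'(a)=-7.557e-01  a ← 28.421714 − (+2.132e-02/-7.557e-01) = 28.449919
iter 3: u=1.007419  f(a)=+3.377e-05  f'(a)=-7.533e-01  a ← 28.449919 − (+3.377e-05/-7.533e-01) = 28.449964
iter 4: u=1.007418  f(a)=+8.508e-11  f'(a)=-7.533e-01  a ← 28.449964 − (+8.508e-11/-7.533e-01) = 28.449964
iter 5: u=1.007418  f(a)=+0.000e+00  f'(a)=-7.533e-01  a ← 28.449964 − (+0.000e+00/-7.533e-01) = 28.449964
converged: |Δa| < 1e-12 after 5 iterations
sag = a·(cosh(S/(2a)) − 1) = 28.449964·(cosh(1.007418) − 1) = 15.699844
T_max/T_min = cosh(S/(2a)) = 1.551841

a=28.450 sag=15.700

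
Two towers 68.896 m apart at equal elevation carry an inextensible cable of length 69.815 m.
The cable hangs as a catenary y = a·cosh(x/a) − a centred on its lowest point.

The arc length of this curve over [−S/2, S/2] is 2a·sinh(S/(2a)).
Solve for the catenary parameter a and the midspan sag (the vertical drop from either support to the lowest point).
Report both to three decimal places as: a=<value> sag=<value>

a=122.009 sag=4.895

seed: a₀ = √(S³/(24(L−S))) = √(68.896³/(24·0.919)) = 121.766447
iter 1: u=0.282902  f(a)=+3.685e-03  f'(a)=-1.522e-02  a ← 121.766447 − (+3.685e-03/-1.522e-02) = 122.008604
iter 2: u=0.282341  f(a)=+1.102e-05  f'(a)=-1.512e-02  a ← 122.008604 − (+1.102e-05/-1.512e-02) = 122.009333
iter 3: u=0.282339  f(a)=+9.923e-11  f'(a)=-1.512e-02  a ← 122.009333 − (+9.923e-11/-1.512e-02) = 122.009333
iter 4: u=0.282339  f(a)=-1.421e-14  f'(a)=-1.512e-02  a ← 122.009333 − (-1.421e-14/-1.512e-02) = 122.009333
converged: |Δa| < 1e-12 after 4 iterations
sag = a·(cosh(S/(2a)) − 1) = 122.009333·(cosh(0.282339) − 1) = 4.895399
T_max/T_min = cosh(S/(2a)) = 1.040123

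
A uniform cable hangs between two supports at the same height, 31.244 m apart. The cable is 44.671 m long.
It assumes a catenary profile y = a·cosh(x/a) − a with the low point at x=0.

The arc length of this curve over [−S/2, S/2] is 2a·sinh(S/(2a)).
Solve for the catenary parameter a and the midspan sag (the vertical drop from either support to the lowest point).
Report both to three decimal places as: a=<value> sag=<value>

seed: a₀ = √(S³/(24(L−S))) = √(31.244³/(24·13.427)) = 9.728700
iter 1: u=1.605764  f(a)=+1.841e+00  f'(a)=-3.541e+00  a ← 9.728700 − (+1.841e+00/-3.541e+00) = 10.248707
iter 2: u=1.524290  f(a)=+1.579e-01  f'(a)=-2.957e+00  a ← 10.248707 − (+1.579e-01/-2.957e+00) = 10.302112
iter 3: u=1.516388  f(a)=+1.403e-03  f'(a)=-2.905e+00  a ← 10.302112 − (+1.403e-03/-2.905e+00) = 10.302595
iter 4: u=1.516317  f(a)=+1.128e-07  f'(a)=-2.904e+00  a ← 10.302595 − (+1.128e-07/-2.904e+00) = 10.302595
iter 5: u=1.516317  f(a)=-7.105e-15  f'(a)=-2.904e+00  a ← 10.302595 − (-7.105e-15/-2.904e+00) = 10.302595
converged: |Δa| < 1e-12 after 5 iterations
sag = a·(cosh(S/(2a)) − 1) = 10.302595·(cosh(1.516317) − 1) = 14.294519
T_max/T_min = cosh(S/(2a)) = 2.387468

a=10.303 sag=14.295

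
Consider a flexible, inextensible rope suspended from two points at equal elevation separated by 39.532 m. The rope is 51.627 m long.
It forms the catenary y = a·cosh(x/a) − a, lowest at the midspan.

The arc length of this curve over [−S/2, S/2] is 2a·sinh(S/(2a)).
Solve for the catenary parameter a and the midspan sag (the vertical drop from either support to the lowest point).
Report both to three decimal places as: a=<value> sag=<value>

seed: a₀ = √(S³/(24(L−S))) = √(39.532³/(24·12.095)) = 14.588634
iter 1: u=1.354890  f(a)=+1.160e+00  f'(a)=-1.983e+00  a ← 14.588634 − (+1.160e+00/-1.983e+00) = 15.173522
iter 2: u=1.302664  f(a)=+7.340e-02  f'(a)=-1.739e+00  a ← 15.173522 − (+7.340e-02/-1.739e+00) = 15.215723
iter 3: u=1.299051  f(a)=+3.379e-04  f'(a)=-1.723e+00  a ← 15.215723 − (+3.379e-04/-1.723e+00) = 15.215919
iter 4: u=1.299034  f(a)=+7.233e-09  f'(a)=-1.723e+00  a ← 15.215919 − (+7.233e-09/-1.723e+00) = 15.215919
iter 5: u=1.299034  f(a)=+7.105e-15  f'(a)=-1.723e+00  a ← 15.215919 − (+7.105e-15/-1.723e+00) = 15.215919
converged: |Δa| < 1e-12 after 5 iterations
sag = a·(cosh(S/(2a)) − 1) = 15.215919·(cosh(1.299034) − 1) = 14.748410
T_max/T_min = cosh(S/(2a)) = 1.969275

a=15.216 sag=14.748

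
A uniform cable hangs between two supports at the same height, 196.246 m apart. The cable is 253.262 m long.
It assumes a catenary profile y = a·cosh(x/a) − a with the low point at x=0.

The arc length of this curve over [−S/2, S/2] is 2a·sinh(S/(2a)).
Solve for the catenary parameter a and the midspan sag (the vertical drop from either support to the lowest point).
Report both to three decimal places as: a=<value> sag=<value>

seed: a₀ = √(S³/(24(L−S))) = √(196.246³/(24·57.016)) = 74.318550
iter 1: u=1.320303  f(a)=+5.181e+00  f'(a)=-1.819e+00  a ← 74.318550 − (+5.181e+00/-1.819e+00) = 77.166672
iter 2: u=1.271572  f(a)=+3.127e-01  f'(a)=-1.605e+00  a ← 77.166672 − (+3.127e-01/-1.605e+00) = 77.361450
iter 3: u=1.268371  f(a)=+1.301e-03  f'(a)=-1.592e+00  a ← 77.361450 − (+1.301e-03/-1.592e+00) = 77.362267
iter 4: u=1.268357  f(a)=+2.273e-08  f'(a)=-1.592e+00  a ← 77.362267 − (+2.273e-08/-1.592e+00) = 77.362267
iter 5: u=1.268357  f(a)=-2.842e-14  f'(a)=-1.592e+00  a ← 77.362267 − (-2.842e-14/-1.592e+00) = 77.362267
converged: |Δa| < 1e-12 after 5 iterations
sag = a·(cosh(S/(2a)) − 1) = 77.362267·(cosh(1.268357) − 1) = 71.030221
T_max/T_min = cosh(S/(2a)) = 1.918151

a=77.362 sag=71.030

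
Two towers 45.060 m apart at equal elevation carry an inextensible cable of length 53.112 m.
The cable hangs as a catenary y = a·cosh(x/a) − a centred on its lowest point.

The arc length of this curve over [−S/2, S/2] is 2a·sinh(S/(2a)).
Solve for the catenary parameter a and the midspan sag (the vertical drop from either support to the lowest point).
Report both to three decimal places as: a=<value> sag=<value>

seed: a₀ = √(S³/(24(L−S))) = √(45.060³/(24·8.052)) = 21.758516
iter 1: u=1.035457  f(a)=+4.428e-01  f'(a)=-8.226e-01  a ← 21.758516 − (+4.428e-01/-8.226e-01) = 22.296874
iter 2: u=1.010456  f(a)=+1.697e-02  f'(a)=-7.606e-01  a ← 22.296874 − (+1.697e-02/-7.606e-01) = 22.319182
iter 3: u=1.009446  f(a)=+2.711e-05  f'(a)=-7.582e-01  a ← 22.319182 − (+2.711e-05/-7.582e-01) = 22.319217
iter 4: u=1.009444  f(a)=+6.945e-11  f'(a)=-7.582e-01  a ← 22.319217 − (+6.945e-11/-7.582e-01) = 22.319217
iter 5: u=1.009444  f(a)=+0.000e+00  f'(a)=-7.582e-01  a ← 22.319217 − (+0.000e+00/-7.582e-01) = 22.319217
converged: |Δa| < 1e-12 after 5 iterations
sag = a·(cosh(S/(2a)) − 1) = 22.319217·(cosh(1.009444) − 1) = 12.370386
T_max/T_min = cosh(S/(2a)) = 1.554248

a=22.319 sag=12.370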